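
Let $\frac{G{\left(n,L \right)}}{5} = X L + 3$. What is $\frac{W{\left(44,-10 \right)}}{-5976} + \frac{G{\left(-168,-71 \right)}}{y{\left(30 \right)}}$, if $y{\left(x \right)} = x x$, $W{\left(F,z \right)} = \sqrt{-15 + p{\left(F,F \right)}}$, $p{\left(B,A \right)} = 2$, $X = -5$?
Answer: $\frac{179}{90} - \frac{i \sqrt{13}}{5976} \approx 1.9889 - 0.00060334 i$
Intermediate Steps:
$G{\left(n,L \right)} = 15 - 25 L$ ($G{\left(n,L \right)} = 5 \left(- 5 L + 3\right) = 5 \left(3 - 5 L\right) = 15 - 25 L$)
$W{\left(F,z \right)} = i \sqrt{13}$ ($W{\left(F,z \right)} = \sqrt{-15 + 2} = \sqrt{-13} = i \sqrt{13}$)
$y{\left(x \right)} = x^{2}$
$\frac{W{\left(44,-10 \right)}}{-5976} + \frac{G{\left(-168,-71 \right)}}{y{\left(30 \right)}} = \frac{i \sqrt{13}}{-5976} + \frac{15 - -1775}{30^{2}} = i \sqrt{13} \left(- \frac{1}{5976}\right) + \frac{15 + 1775}{900} = - \frac{i \sqrt{13}}{5976} + 1790 \cdot \frac{1}{900} = - \frac{i \sqrt{13}}{5976} + \frac{179}{90} = \frac{179}{90} - \frac{i \sqrt{13}}{5976}$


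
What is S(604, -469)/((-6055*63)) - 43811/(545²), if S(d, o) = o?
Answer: -473515954/3237275475 ≈ -0.14627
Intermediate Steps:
S(604, -469)/((-6055*63)) - 43811/(545²) = -469/((-6055*63)) - 43811/(545²) = -469/(-381465) - 43811/297025 = -469*(-1/381465) - 43811*1/297025 = 67/54495 - 43811/297025 = -473515954/3237275475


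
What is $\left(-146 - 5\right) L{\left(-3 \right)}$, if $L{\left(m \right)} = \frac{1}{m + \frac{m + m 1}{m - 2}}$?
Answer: $\frac{755}{9} \approx 83.889$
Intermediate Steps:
$L{\left(m \right)} = \frac{1}{m + \frac{2 m}{-2 + m}}$ ($L{\left(m \right)} = \frac{1}{m + \frac{m + m}{-2 + m}} = \frac{1}{m + \frac{2 m}{-2 + m}}$)
$\left(-146 - 5\right) L{\left(-3 \right)} = \left(-146 - 5\right) \frac{-2 - 3}{9} = - 151 \cdot \frac{1}{9} \left(-5\right) = \left(-151\right) \left(- \frac{5}{9}\right) = \frac{755}{9}$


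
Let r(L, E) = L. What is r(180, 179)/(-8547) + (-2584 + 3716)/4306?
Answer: 1483354/6133897 ≈ 0.24183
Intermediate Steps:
r(180, 179)/(-8547) + (-2584 + 3716)/4306 = 180/(-8547) + (-2584 + 3716)/4306 = 180*(-1/8547) + 1132*(1/4306) = -60/2849 + 566/2153 = 1483354/6133897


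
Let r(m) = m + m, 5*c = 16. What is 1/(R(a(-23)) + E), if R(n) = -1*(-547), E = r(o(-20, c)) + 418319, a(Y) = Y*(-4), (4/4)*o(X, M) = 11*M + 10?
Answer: 5/2094782 ≈ 2.3869e-6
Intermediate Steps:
c = 16/5 (c = (1/5)*16 = 16/5 ≈ 3.2000)
o(X, M) = 10 + 11*M (o(X, M) = 11*M + 10 = 10 + 11*M)
r(m) = 2*m
a(Y) = -4*Y
E = 2092047/5 (E = 2*(10 + 11*(16/5)) + 418319 = 2*(10 + 176/5) + 418319 = 2*(226/5) + 418319 = 452/5 + 418319 = 2092047/5 ≈ 4.1841e+5)
R(n) = 547
1/(R(a(-23)) + E) = 1/(547 + 2092047/5) = 1/(2094782/5) = 5/2094782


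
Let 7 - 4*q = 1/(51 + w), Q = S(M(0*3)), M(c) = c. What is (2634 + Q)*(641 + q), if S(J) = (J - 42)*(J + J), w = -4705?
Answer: 15758477895/9308 ≈ 1.6930e+6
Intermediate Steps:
S(J) = 2*J*(-42 + J) (S(J) = (-42 + J)*(2*J) = 2*J*(-42 + J))
Q = 0 (Q = 2*(0*3)*(-42 + 0*3) = 2*0*(-42 + 0) = 2*0*(-42) = 0)
q = 32579/18616 (q = 7/4 - 1/(4*(51 - 4705)) = 7/4 - ¼/(-4654) = 7/4 - ¼*(-1/4654) = 7/4 + 1/18616 = 32579/18616 ≈ 1.7501)
(2634 + Q)*(641 + q) = (2634 + 0)*(641 + 32579/18616) = 2634*(11965435/18616) = 15758477895/9308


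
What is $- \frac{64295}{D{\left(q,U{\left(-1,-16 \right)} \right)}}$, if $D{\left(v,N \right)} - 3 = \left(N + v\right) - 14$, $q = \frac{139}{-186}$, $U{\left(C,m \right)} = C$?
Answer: $\frac{11958870}{2371} \approx 5043.8$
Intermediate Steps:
$q = - \frac{139}{186}$ ($q = 139 \left(- \frac{1}{186}\right) = - \frac{139}{186} \approx -0.74731$)
$D{\left(v,N \right)} = -11 + N + v$ ($D{\left(v,N \right)} = 3 - \left(14 - N - v\right) = 3 + \left(-14 + N + v\right) = -11 + N + v$)
$- \frac{64295}{D{\left(q,U{\left(-1,-16 \right)} \right)}} = - \frac{64295}{-11 - 1 - \frac{139}{186}} = - \frac{64295}{- \frac{2371}{186}} = \left(-64295\right) \left(- \frac{186}{2371}\right) = \frac{11958870}{2371}$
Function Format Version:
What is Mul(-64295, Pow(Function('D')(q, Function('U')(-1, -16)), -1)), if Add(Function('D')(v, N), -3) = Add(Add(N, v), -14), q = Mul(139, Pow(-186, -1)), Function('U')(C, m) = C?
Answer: Rational(11958870, 2371) ≈ 5043.8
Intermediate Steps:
q = Rational(-139, 186) (q = Mul(139, Rational(-1, 186)) = Rational(-139, 186) ≈ -0.74731)
Function('D')(v, N) = Add(-11, N, v) (Function('D')(v, N) = Add(3, Add(Add(N, v), -14)) = Add(3, Add(-14, N, v)) = Add(-11, N, v))
Mul(-64295, Pow(Function('D')(q, Function('U')(-1, -16)), -1)) = Mul(-64295, Pow(Add(-11, -1, Rational(-139, 186)), -1)) = Mul(-64295, Pow(Rational(-2371, 186), -1)) = Mul(-64295, Rational(-186, 2371)) = Rational(11958870, 2371)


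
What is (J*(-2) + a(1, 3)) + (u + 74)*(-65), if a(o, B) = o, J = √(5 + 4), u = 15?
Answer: -5790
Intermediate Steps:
J = 3 (J = √9 = 3)
(J*(-2) + a(1, 3)) + (u + 74)*(-65) = (3*(-2) + 1) + (15 + 74)*(-65) = (-6 + 1) + 89*(-65) = -5 - 5785 = -5790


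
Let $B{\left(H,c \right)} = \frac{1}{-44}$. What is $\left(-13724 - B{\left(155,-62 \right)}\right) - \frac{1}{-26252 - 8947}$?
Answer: $- \frac{21255092101}{1548756} \approx -13724.0$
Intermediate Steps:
$B{\left(H,c \right)} = - \frac{1}{44}$
$\left(-13724 - B{\left(155,-62 \right)}\right) - \frac{1}{-26252 - 8947} = \left(-13724 - - \frac{1}{44}\right) - \frac{1}{-26252 - 8947} = \left(-13724 + \frac{1}{44}\right) - \frac{1}{-35199} = - \frac{603855}{44} - - \frac{1}{35199} = - \frac{603855}{44} + \frac{1}{35199} = - \frac{21255092101}{1548756}$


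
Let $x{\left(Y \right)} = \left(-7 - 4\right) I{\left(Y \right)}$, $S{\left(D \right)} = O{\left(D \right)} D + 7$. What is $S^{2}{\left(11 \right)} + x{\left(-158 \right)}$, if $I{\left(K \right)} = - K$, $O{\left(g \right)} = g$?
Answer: $14646$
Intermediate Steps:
$S{\left(D \right)} = 7 + D^{2}$ ($S{\left(D \right)} = D D + 7 = D^{2} + 7 = 7 + D^{2}$)
$x{\left(Y \right)} = 11 Y$ ($x{\left(Y \right)} = \left(-7 - 4\right) \left(- Y\right) = - 11 \left(- Y\right) = 11 Y$)
$S^{2}{\left(11 \right)} + x{\left(-158 \right)} = \left(7 + 11^{2}\right)^{2} + 11 \left(-158\right) = \left(7 + 121\right)^{2} - 1738 = 128^{2} - 1738 = 16384 - 1738 = 14646$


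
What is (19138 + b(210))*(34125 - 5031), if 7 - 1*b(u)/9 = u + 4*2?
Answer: 501551466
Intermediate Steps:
b(u) = -9 - 9*u (b(u) = 63 - 9*(u + 4*2) = 63 - 9*(u + 8) = 63 - 9*(8 + u) = 63 + (-72 - 9*u) = -9 - 9*u)
(19138 + b(210))*(34125 - 5031) = (19138 + (-9 - 9*210))*(34125 - 5031) = (19138 + (-9 - 1890))*29094 = (19138 - 1899)*29094 = 17239*29094 = 501551466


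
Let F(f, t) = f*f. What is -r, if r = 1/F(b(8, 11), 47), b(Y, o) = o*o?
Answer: -1/14641 ≈ -6.8301e-5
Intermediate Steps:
b(Y, o) = o²
F(f, t) = f²
r = 1/14641 (r = 1/((11²)²) = 1/(121²) = 1/14641 ≈ 6.8301e-5)
-r = -1*1/14641 = -1/14641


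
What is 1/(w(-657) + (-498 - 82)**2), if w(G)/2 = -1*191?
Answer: 1/336018 ≈ 2.9760e-6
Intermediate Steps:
w(G) = -382 (w(G) = 2*(-1*191) = 2*(-191) = -382)
1/(w(-657) + (-498 - 82)**2) = 1/(-382 + (-498 - 82)**2) = 1/(-382 + (-580)**2) = 1/(-382 + 336400) = 1/336018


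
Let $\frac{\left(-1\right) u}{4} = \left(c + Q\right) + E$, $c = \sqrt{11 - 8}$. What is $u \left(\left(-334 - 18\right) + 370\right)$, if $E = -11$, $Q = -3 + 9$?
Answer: $360 - 72 \sqrt{3} \approx 235.29$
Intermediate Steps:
$c = \sqrt{3} \approx 1.732$
$Q = 6$
$u = 20 - 4 \sqrt{3}$ ($u = - 4 \left(\left(\sqrt{3} + 6\right) - 11\right) = - 4 \left(\left(6 + \sqrt{3}\right) - 11\right) = - 4 \left(-5 + \sqrt{3}\right) = 20 - 4 \sqrt{3} \approx 13.072$)
$u \left(\left(-334 - 18\right) + 370\right) = \left(20 - 4 \sqrt{3}\right) \left(\left(-334 - 18\right) + 370\right) = \left(20 - 4 \sqrt{3}\right) \left(-352 + 370\right) = \left(20 - 4 \sqrt{3}\right) 18 = 360 - 72 \sqrt{3}$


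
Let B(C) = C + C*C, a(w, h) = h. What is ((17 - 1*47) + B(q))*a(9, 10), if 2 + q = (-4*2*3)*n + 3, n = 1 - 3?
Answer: 24200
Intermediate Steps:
n = -2
q = 49 (q = -2 + ((-4*2*3)*(-2) + 3) = -2 + (-8*3*(-2) + 3) = -2 + (-24*(-2) + 3) = -2 + (48 + 3) = -2 + 51 = 49)
B(C) = C + C²
((17 - 1*47) + B(q))*a(9, 10) = ((17 - 1*47) + 49*(1 + 49))*10 = ((17 - 47) + 49*50)*10 = (-30 + 2450)*10 = 2420*10 = 24200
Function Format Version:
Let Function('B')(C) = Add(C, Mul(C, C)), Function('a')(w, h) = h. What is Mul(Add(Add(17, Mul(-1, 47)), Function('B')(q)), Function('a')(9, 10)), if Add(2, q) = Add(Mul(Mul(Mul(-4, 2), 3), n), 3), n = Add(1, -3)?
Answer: 24200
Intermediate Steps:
n = -2
q = 49 (q = Add(-2, Add(Mul(Mul(Mul(-4, 2), 3), -2), 3)) = Add(-2, Add(Mul(Mul(-8, 3), -2), 3)) = Add(-2, Add(Mul(-24, -2), 3)) = Add(-2, Add(48, 3)) = Add(-2, 51) = 49)
Function('B')(C) = Add(C, Pow(C, 2))
Mul(Add(Add(17, Mul(-1, 47)), Function('B')(q)), Function('a')(9, 10)) = Mul(Add(Add(17, Mul(-1, 47)), Mul(49, Add(1, 49))), 10) = Mul(Add(Add(17, -47), Mul(49, 50)), 10) = Mul(Add(-30, 2450), 10) = Mul(2420, 10) = 24200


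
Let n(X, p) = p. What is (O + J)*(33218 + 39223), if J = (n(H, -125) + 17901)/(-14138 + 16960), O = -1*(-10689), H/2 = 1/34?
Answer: 1093211984547/1411 ≈ 7.7478e+8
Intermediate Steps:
H = 1/17 (H = 2*(1/34) = 1/17 ≈ 0.058824)
O = 10689
J = 8888/1411 (J = (-125 + 17901)/(-14138 + 16960) = 17776/2822 = 17776*(1/2822) = 8888/1411 ≈ 6.2991)
(O + J)*(33218 + 39223) = (10689 + 8888/1411)*(33218 + 39223) = (15091067/1411)*72441 = 1093211984547/1411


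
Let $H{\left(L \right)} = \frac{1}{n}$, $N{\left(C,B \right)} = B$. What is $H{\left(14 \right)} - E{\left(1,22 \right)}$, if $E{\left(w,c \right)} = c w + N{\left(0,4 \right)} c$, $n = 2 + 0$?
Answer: $- \frac{219}{2} \approx -109.5$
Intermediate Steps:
$n = 2$
$E{\left(w,c \right)} = 4 c + c w$ ($E{\left(w,c \right)} = c w + 4 c = 4 c + c w$)
$H{\left(L \right)} = \frac{1}{2}$
$H{\left(14 \right)} - E{\left(1,22 \right)} = \frac{1}{2} - 22 \left(4 + 1\right) = \frac{1}{2} - 22 \cdot 5 = \frac{1}{2} - 110 = - \frac{219}{2}$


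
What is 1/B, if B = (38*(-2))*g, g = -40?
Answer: 1/3040 ≈ 0.00032895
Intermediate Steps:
B = 3040 (B = (38*(-2))*(-40) = -76*(-40) = 3040)
1/B = 1/3040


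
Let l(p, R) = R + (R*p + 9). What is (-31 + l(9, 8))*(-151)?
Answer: -8758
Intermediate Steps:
l(p, R) = 9 + R + R*p (l(p, R) = R + (9 + R*p) = 9 + R + R*p)
(-31 + l(9, 8))*(-151) = (-31 + (9 + 8 + 8*9))*(-151) = (-31 + (9 + 8 + 72))*(-151) = (-31 + 89)*(-151) = 58*(-151) = -8758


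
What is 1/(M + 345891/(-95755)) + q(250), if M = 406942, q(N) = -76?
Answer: -2961445188489/38966385319 ≈ -76.000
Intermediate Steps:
1/(M + 345891/(-95755)) + q(250) = 1/(406942 + 345891/(-95755)) - 76 = 1/(406942 + 345891*(-1/95755)) - 76 = 1/(406942 - 345891/95755) - 76 = 1/(38966385319/95755) - 76 = 95755/38966385319 - 76 = -2961445188489/38966385319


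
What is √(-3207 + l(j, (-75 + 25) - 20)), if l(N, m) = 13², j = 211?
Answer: 7*I*√62 ≈ 55.118*I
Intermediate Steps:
l(N, m) = 169
√(-3207 + l(j, (-75 + 25) - 20)) = √(-3207 + 169) = √(-3038) = 7*I*√62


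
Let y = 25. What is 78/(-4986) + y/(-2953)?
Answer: -59164/2453943 ≈ -0.024110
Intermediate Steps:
78/(-4986) + y/(-2953) = 78/(-4986) + 25/(-2953) = 78*(-1/4986) + 25*(-1/2953) = -13/831 - 25/2953 = -59164/2453943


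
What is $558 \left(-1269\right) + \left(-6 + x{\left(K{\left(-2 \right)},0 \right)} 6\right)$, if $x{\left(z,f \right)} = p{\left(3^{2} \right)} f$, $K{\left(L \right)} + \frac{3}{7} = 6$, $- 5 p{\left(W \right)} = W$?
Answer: $-708108$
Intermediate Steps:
$p{\left(W \right)} = - \frac{W}{5}$
$K{\left(L \right)} = \frac{39}{7}$ ($K{\left(L \right)} = - \frac{3}{7} + 6 = \frac{39}{7}$)
$x{\left(z,f \right)} = - \frac{9 f}{5}$ ($x{\left(z,f \right)} = - \frac{3^{2}}{5} f = \left(- \frac{1}{5}\right) 9 f = - \frac{9 f}{5}$)
$558 \left(-1269\right) + \left(-6 + x{\left(K{\left(-2 \right)},0 \right)} 6\right) = 558 \left(-1269\right) - \left(6 - \left(- \frac{9}{5}\right) 0 \cdot 6\right) = -708102 + \left(-6 + 0 \cdot 6\right) = -708102 + \left(-6 + 0\right) = -708102 - 6 = -708108$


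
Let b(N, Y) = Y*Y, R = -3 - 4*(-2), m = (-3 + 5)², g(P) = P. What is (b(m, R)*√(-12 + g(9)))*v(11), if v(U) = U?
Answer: 275*I*√3 ≈ 476.31*I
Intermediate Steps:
m = 4 (m = 2² = 4)
R = 5 (R = -3 + 8 = 5)
b(N, Y) = Y²
(b(m, R)*√(-12 + g(9)))*v(11) = (5²*√(-12 + 9))*11 = (25*√(-3))*11 = (25*(I*√3))*11 = (25*I*√3)*11 = 275*I*√3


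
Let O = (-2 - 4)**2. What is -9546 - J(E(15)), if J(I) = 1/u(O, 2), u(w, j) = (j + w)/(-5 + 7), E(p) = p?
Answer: -181375/19 ≈ -9546.0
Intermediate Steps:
O = 36 (O = (-6)**2 = 36)
u(w, j) = j/2 + w/2 (u(w, j) = (j + w)/2 = (j + w)*(1/2) = j/2 + w/2)
J(I) = 1/19 (J(I) = 1/((1/2)*2 + (1/2)*36) = 1/(1 + 18) = 1/19)
-9546 - J(E(15)) = -9546 - 1*1/19 = -9546 - 1/19 = -181375/19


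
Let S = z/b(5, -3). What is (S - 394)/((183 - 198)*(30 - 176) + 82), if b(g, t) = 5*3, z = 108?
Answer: -967/5680 ≈ -0.17025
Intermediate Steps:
b(g, t) = 15
S = 36/5 (S = 108/15 = 108*(1/15) = 36/5 ≈ 7.2000)
(S - 394)/((183 - 198)*(30 - 176) + 82) = (36/5 - 394)/((183 - 198)*(30 - 176) + 82) = -1934/(5*(-15*(-146) + 82)) = -1934/(5*(2190 + 82)) = -1934/5/2272 = -1934/5*1/2272 = -967/5680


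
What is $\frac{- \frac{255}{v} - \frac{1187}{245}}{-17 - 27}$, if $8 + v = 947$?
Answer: $\frac{98089}{843535} \approx 0.11628$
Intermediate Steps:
$v = 939$ ($v = -8 + 947 = 939$)
$\frac{- \frac{255}{v} - \frac{1187}{245}}{-17 - 27} = \frac{- \frac{255}{939} - \frac{1187}{245}}{-17 - 27} = \frac{\left(-255\right) \frac{1}{939} - \frac{1187}{245}}{-44} = \left(- \frac{85}{313} - \frac{1187}{245}\right) \left(- \frac{1}{44}\right) = \left(- \frac{392356}{76685}\right) \left(- \frac{1}{44}\right) = \frac{98089}{843535}$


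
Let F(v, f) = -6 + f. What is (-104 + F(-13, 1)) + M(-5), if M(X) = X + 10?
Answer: -104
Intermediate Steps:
M(X) = 10 + X
(-104 + F(-13, 1)) + M(-5) = (-104 + (-6 + 1)) + (10 - 5) = (-104 - 5) + 5 = -109 + 5 = -104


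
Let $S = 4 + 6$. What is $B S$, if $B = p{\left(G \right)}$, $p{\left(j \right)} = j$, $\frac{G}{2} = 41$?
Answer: $820$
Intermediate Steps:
$G = 82$ ($G = 2 \cdot 41 = 82$)
$S = 10$
$B = 82$
$B S = 82 \cdot 10 = 820$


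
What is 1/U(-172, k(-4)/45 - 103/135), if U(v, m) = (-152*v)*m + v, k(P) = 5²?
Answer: -135/755252 ≈ -0.00017875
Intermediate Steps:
k(P) = 25
U(v, m) = v - 152*m*v (U(v, m) = -152*m*v + v = v - 152*m*v)
1/U(-172, k(-4)/45 - 103/135) = 1/(-172*(1 - 152*(25/45 - 103/135))) = 1/(-172*(1 - 152*(25*(1/45) - 103*1/135))) = 1/(-172*(1 - 152*(5/9 - 103/135))) = 1/(-172*(1 - 152*(-28/135))) = 1/(-172*(1 + 4256/135)) = 1/(-172*4391/135) = 1/(-755252/135) = -135/755252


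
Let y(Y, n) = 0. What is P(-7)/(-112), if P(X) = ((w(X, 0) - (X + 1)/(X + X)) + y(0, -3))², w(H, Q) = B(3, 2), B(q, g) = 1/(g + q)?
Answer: -4/8575 ≈ -0.00046647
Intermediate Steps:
w(H, Q) = ⅕ (w(H, Q) = 1/(2 + 3) = 1/5 = ⅕)
P(X) = (⅕ - (1 + X)/(2*X))² (P(X) = ((⅕ - (X + 1)/(X + X)) + 0)² = ((⅕ - (1 + X)/(2*X)) + 0)² = (⅕ - (1 + X)/(2*X))²)
P(-7)/(-112) = ((1/100)*(5 + 3*(-7))²/(-7)²)/(-112) = ((1/100)*(1/49)*(5 - 21)²)*(-1/112) = ((1/100)*(1/49)*(-16)²)*(-1/112) = ((1/100)*(1/49)*256)*(-1/112) = (64/1225)*(-1/112) = -4/8575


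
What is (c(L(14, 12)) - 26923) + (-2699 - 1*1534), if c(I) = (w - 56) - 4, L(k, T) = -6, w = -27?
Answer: -31243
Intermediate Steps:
c(I) = -87 (c(I) = (-27 - 56) - 4 = -83 - 4 = -87)
(c(L(14, 12)) - 26923) + (-2699 - 1*1534) = (-87 - 26923) + (-2699 - 1*1534) = -27010 + (-2699 - 1534) = -27010 - 4233 = -31243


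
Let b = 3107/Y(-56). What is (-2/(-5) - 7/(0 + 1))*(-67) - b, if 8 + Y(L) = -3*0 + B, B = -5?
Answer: 3406/5 ≈ 681.20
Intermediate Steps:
Y(L) = -13 (Y(L) = -8 + (-3*0 - 5) = -8 + (0 - 5) = -8 - 5 = -13)
b = -239 (b = 3107/(-13) = 3107*(-1/13) = -239)
(-2/(-5) - 7/(0 + 1))*(-67) - b = (-2/(-5) - 7/(0 + 1))*(-67) - 1*(-239) = (-2*(-⅕) - 7/1)*(-67) + 239 = (⅖ - 7*1)*(-67) + 239 = (⅖ - 7)*(-67) + 239 = -33/5*(-67) + 239 = 2211/5 + 239 = 3406/5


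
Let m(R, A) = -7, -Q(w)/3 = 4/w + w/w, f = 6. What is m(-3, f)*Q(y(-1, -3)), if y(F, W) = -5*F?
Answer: 189/5 ≈ 37.800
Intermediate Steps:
Q(w) = -3 - 12/w (Q(w) = -3*(4/w + w/w) = -3*(4/w + 1) = -3*(1 + 4/w) = -3 - 12/w)
m(-3, f)*Q(y(-1, -3)) = -7*(-3 - 12/((-5*(-1)))) = -7*(-3 - 12/5) = -7*(-27/5) = 189/5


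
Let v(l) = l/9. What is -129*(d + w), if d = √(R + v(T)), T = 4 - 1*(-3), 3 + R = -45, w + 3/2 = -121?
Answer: 31605/2 - 215*I*√17 ≈ 15803.0 - 886.47*I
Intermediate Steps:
w = -245/2 (w = -3/2 - 121 = -245/2 ≈ -122.50)
R = -48 (R = -3 - 45 = -48)
T = 7 (T = 4 + 3 = 7)
v(l) = l/9 (v(l) = l*(⅑) = l/9)
d = 5*I*√17/3 (d = √(-48 + (⅑)*7) = √(-48 + 7/9) = √(-425/9) = 5*I*√17/3 ≈ 6.8718*I)
-129*(d + w) = -129*(5*I*√17/3 - 245/2) = -129*(-245/2 + 5*I*√17/3) = 31605/2 - 215*I*√17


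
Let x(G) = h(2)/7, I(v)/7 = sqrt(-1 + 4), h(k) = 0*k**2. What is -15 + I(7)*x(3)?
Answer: -15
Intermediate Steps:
h(k) = 0
I(v) = 7*sqrt(3) (I(v) = 7*sqrt(-1 + 4) = 7*sqrt(3))
x(G) = 0 (x(G) = 0/7 = 0*(1/7) = 0)
-15 + I(7)*x(3) = -15 + (7*sqrt(3))*0 = -15 + 0 = -15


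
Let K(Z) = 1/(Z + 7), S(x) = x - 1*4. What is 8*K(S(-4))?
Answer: -8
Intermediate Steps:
S(x) = -4 + x (S(x) = x - 4 = -4 + x)
K(Z) = 1/(7 + Z)
8*K(S(-4)) = 8/(7 + (-4 - 4)) = 8/(7 - 8) = 8/(-1) = 8*(-1) = -8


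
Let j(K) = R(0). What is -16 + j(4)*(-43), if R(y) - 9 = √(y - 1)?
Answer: -403 - 43*I ≈ -403.0 - 43.0*I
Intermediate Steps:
R(y) = 9 + √(-1 + y) (R(y) = 9 + √(y - 1) = 9 + √(-1 + y))
j(K) = 9 + I (j(K) = 9 + √(-1 + 0) = 9 + √(-1) = 9 + I)
-16 + j(4)*(-43) = -16 + (9 + I)*(-43) = -16 + (-387 - 43*I) = -403 - 43*I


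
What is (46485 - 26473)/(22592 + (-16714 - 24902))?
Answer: -5003/4756 ≈ -1.0519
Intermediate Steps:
(46485 - 26473)/(22592 + (-16714 - 24902)) = 20012/(22592 - 41616) = 20012/(-19024) = 20012*(-1/19024) = -5003/4756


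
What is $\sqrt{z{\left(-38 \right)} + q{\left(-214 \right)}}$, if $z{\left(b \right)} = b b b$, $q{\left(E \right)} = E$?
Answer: $i \sqrt{55086} \approx 234.7 i$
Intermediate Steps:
$z{\left(b \right)} = b^{3}$ ($z{\left(b \right)} = b^{2} b = b^{3}$)
$\sqrt{z{\left(-38 \right)} + q{\left(-214 \right)}} = \sqrt{\left(-38\right)^{3} - 214} = \sqrt{-54872 - 214} = \sqrt{-55086} = i \sqrt{55086}$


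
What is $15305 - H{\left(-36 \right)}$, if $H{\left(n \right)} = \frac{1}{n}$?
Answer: $\frac{550981}{36} \approx 15305.0$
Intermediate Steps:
$15305 - H{\left(-36 \right)} = 15305 - \frac{1}{-36} = 15305 - - \frac{1}{36} = 15305 + \frac{1}{36} = \frac{550981}{36}$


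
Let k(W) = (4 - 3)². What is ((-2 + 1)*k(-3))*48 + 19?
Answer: -29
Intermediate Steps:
k(W) = 1 (k(W) = 1² = 1)
((-2 + 1)*k(-3))*48 + 19 = ((-2 + 1)*1)*48 + 19 = -1*1*48 + 19 = -1*48 + 19 = -48 + 19 = -29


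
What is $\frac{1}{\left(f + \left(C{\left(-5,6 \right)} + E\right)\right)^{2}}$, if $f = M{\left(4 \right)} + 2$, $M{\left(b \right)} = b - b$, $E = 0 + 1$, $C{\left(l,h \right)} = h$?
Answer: $\frac{1}{81} \approx 0.012346$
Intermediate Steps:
$E = 1$
$M{\left(b \right)} = 0$
$f = 2$ ($f = 0 + 2 = 2$)
$\frac{1}{\left(f + \left(C{\left(-5,6 \right)} + E\right)\right)^{2}} = \frac{1}{\left(2 + \left(6 + 1\right)\right)^{2}} = \frac{1}{\left(2 + 7\right)^{2}} = \frac{1}{9^{2}} = \frac{1}{81}$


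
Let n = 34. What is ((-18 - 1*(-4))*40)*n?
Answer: -19040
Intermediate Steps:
((-18 - 1*(-4))*40)*n = ((-18 - 1*(-4))*40)*34 = ((-18 + 4)*40)*34 = -14*40*34 = -560*34 = -19040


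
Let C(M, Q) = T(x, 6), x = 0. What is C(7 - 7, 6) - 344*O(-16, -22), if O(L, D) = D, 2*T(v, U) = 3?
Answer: 15139/2 ≈ 7569.5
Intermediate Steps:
T(v, U) = 3/2 (T(v, U) = (1/2)*3 = 3/2)
C(M, Q) = 3/2
C(7 - 7, 6) - 344*O(-16, -22) = 3/2 - 344*(-22) = 3/2 + 7568 = 15139/2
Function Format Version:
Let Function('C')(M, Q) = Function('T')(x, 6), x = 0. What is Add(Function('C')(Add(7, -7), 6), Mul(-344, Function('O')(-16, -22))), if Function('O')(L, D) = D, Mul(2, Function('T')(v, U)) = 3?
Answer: Rational(15139, 2) ≈ 7569.5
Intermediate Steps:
Function('T')(v, U) = Rational(3, 2) (Function('T')(v, U) = Mul(Rational(1, 2), 3) = Rational(3, 2))
Function('C')(M, Q) = Rational(3, 2)
Add(Function('C')(Add(7, -7), 6), Mul(-344, Function('O')(-16, -22))) = Add(Rational(3, 2), Mul(-344, -22)) = Add(Rational(3, 2), 7568) = Rational(15139, 2)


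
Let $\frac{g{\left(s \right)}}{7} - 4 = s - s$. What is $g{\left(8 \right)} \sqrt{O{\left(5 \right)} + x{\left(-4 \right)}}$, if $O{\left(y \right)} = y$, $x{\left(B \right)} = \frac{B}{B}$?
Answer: $28 \sqrt{6} \approx 68.586$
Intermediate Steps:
$x{\left(B \right)} = 1$
$g{\left(s \right)} = 28$ ($g{\left(s \right)} = 28 + 7 \left(s - s\right) = 28 + 7 \cdot 0 = 28 + 0 = 28$)
$g{\left(8 \right)} \sqrt{O{\left(5 \right)} + x{\left(-4 \right)}} = 28 \sqrt{5 + 1} = 28 \sqrt{6}$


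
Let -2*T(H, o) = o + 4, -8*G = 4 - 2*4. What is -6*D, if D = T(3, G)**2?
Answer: -243/8 ≈ -30.375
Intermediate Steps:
G = 1/2 (G = -(4 - 2*4)/8 = -(4 - 8)/8 = -1/8*(-4) = 1/2 ≈ 0.50000)
T(H, o) = -2 - o/2 (T(H, o) = -(o + 4)/2 = -(4 + o)/2 = -2 - o/2)
D = 81/16 (D = (-2 - 1/2*1/2)**2 = (-2 - 1/4)**2 = (-9/4)**2 = 81/16 ≈ 5.0625)
-6*D = -6*81/16 = -243/8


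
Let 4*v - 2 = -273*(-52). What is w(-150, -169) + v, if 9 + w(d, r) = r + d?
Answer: 6443/2 ≈ 3221.5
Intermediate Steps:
w(d, r) = -9 + d + r (w(d, r) = -9 + (r + d) = -9 + (d + r) = -9 + d + r)
v = 7099/2 (v = ½ + (-273*(-52))/4 = ½ + (¼)*14196 = ½ + 3549 = 7099/2 ≈ 3549.5)
w(-150, -169) + v = (-9 - 150 - 169) + 7099/2 = -328 + 7099/2 = 6443/2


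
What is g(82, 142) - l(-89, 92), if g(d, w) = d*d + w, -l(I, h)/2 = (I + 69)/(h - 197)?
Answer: 144194/21 ≈ 6866.4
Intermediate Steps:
l(I, h) = -2*(69 + I)/(-197 + h) (l(I, h) = -2*(I + 69)/(h - 197) = -2*(69 + I)/(-197 + h))
g(d, w) = w + d**2 (g(d, w) = d**2 + w = w + d**2)
g(82, 142) - l(-89, 92) = (142 + 82**2) - 2*(-69 - 1*(-89))/(-197 + 92) = (142 + 6724) - 2*(-69 + 89)/(-105) = 6866 - 2*(-1)*20/105 = 6866 - 1*(-8/21) = 6866 + 8/21 = 144194/21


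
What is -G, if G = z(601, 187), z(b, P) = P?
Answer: -187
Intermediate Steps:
G = 187
-G = -1*187 = -187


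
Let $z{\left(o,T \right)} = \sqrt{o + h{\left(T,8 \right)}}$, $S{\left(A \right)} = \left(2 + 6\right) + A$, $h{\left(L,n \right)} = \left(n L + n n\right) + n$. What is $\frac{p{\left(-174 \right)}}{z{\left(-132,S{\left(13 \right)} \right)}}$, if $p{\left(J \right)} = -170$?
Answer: $- \frac{85 \sqrt{3}}{9} \approx -16.358$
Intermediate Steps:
$h{\left(L,n \right)} = n + n^{2} + L n$ ($h{\left(L,n \right)} = \left(L n + n^{2}\right) + n = \left(n^{2} + L n\right) + n = n + n^{2} + L n$)
$S{\left(A \right)} = 8 + A$
$z{\left(o,T \right)} = \sqrt{72 + o + 8 T}$ ($z{\left(o,T \right)} = \sqrt{o + 8 \left(1 + T + 8\right)} = \sqrt{o + 8 \left(9 + T\right)} = \sqrt{o + \left(72 + 8 T\right)} = \sqrt{72 + o + 8 T}$)
$\frac{p{\left(-174 \right)}}{z{\left(-132,S{\left(13 \right)} \right)}} = - \frac{170}{\sqrt{72 - 132 + 8 \left(8 + 13\right)}} = - \frac{170}{\sqrt{72 - 132 + 8 \cdot 21}} = - \frac{170}{\sqrt{72 - 132 + 168}} = - \frac{170}{\sqrt{108}} = - \frac{170}{6 \sqrt{3}} = - 170 \frac{\sqrt{3}}{18} = - \frac{85 \sqrt{3}}{9}$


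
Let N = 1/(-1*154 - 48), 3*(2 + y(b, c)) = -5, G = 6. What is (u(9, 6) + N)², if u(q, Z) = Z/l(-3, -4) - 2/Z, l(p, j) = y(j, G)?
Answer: 173264569/44435556 ≈ 3.8992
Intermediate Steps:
y(b, c) = -11/3 (y(b, c) = -2 + (⅓)*(-5) = -2 - 5/3 = -11/3)
l(p, j) = -11/3
u(q, Z) = -2/Z - 3*Z/11 (u(q, Z) = Z/(-11/3) - 2/Z = Z*(-3/11) - 2/Z = -3*Z/11 - 2/Z = -2/Z - 3*Z/11)
N = -1/202 (N = 1/(-154 - 48) = 1/(-202) = -1/202 ≈ -0.0049505)
(u(9, 6) + N)² = ((-2/6 - 3/11*6) - 1/202)² = ((-2*⅙ - 18/11) - 1/202)² = ((-⅓ - 18/11) - 1/202)² = (-65/33 - 1/202)² = (-13163/6666)² = 173264569/44435556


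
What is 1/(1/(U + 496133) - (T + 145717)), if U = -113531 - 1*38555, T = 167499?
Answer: -344047/107761025151 ≈ -3.1927e-6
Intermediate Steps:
U = -152086 (U = -113531 - 38555 = -152086)
1/(1/(U + 496133) - (T + 145717)) = 1/(1/(-152086 + 496133) - (167499 + 145717)) = 1/(1/344047 - 1*313216) = 1/(1/344047 - 313216) = 1/(-107761025151/344047) = -344047/107761025151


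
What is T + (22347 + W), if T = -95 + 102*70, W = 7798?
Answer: 37190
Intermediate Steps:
T = 7045 (T = -95 + 7140 = 7045)
T + (22347 + W) = 7045 + (22347 + 7798) = 7045 + 30145 = 37190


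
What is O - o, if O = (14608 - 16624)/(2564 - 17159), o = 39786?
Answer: -27651174/695 ≈ -39786.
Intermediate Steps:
O = 96/695 (O = -2016/(-14595) = -2016*(-1/14595) = 96/695 ≈ 0.13813)
O - o = 96/695 - 1*39786 = 96/695 - 39786 = -27651174/695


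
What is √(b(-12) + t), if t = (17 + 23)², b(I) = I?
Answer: 2*√397 ≈ 39.850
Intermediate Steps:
t = 1600 (t = 40² = 1600)
√(b(-12) + t) = √(-12 + 1600) = √1588 = 2*√397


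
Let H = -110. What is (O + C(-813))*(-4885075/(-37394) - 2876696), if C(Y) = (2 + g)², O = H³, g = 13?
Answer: 143146523119160475/37394 ≈ 3.8281e+12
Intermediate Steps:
O = -1331000 (O = (-110)³ = -1331000)
C(Y) = 225 (C(Y) = (2 + 13)² = 15² = 225)
(O + C(-813))*(-4885075/(-37394) - 2876696) = (-1331000 + 225)*(-4885075/(-37394) - 2876696) = -1330775*(-4885075*(-1/37394) - 2876696) = -1330775*(4885075/37394 - 2876696) = -1330775*(-107566285149/37394) = 143146523119160475/37394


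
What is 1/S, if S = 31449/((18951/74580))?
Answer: 6317/781822140 ≈ 8.0798e-6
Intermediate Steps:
S = 781822140/6317 (S = 31449/((18951*(1/74580))) = 31449/(6317/24860) = 31449*(24860/6317) = 781822140/6317 ≈ 1.2376e+5)
1/S = 1/(781822140/6317) = 6317/781822140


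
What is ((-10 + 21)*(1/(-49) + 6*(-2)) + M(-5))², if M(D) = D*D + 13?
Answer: 21316689/2401 ≈ 8878.3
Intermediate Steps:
M(D) = 13 + D² (M(D) = D² + 13 = 13 + D²)
((-10 + 21)*(1/(-49) + 6*(-2)) + M(-5))² = ((-10 + 21)*(1/(-49) + 6*(-2)) + (13 + (-5)²))² = (11*(-1/49 - 12) + (13 + 25))² = (11*(-589/49) + 38)² = (-6479/49 + 38)² = (-4617/49)² = 21316689/2401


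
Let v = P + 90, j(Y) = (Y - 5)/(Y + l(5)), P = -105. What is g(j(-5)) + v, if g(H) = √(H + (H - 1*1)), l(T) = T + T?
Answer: -15 + I*√5 ≈ -15.0 + 2.2361*I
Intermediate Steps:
l(T) = 2*T
j(Y) = (-5 + Y)/(10 + Y) (j(Y) = (Y - 5)/(Y + 2*5) = (-5 + Y)/(Y + 10) = (-5 + Y)/(10 + Y))
g(H) = √(-1 + 2*H) (g(H) = √(H + (H - 1)) = √(H + (-1 + H)) = √(-1 + 2*H))
v = -15 (v = -105 + 90 = -15)
g(j(-5)) + v = √(-1 + 2*((-5 - 5)/(10 - 5))) - 15 = √(-1 + 2*(-10/5)) - 15 = √(-1 + 2*((⅕)*(-10))) - 15 = √(-1 + 2*(-2)) - 15 = √(-1 - 4) - 15 = √(-5) - 15 = I*√5 - 15 = -15 + I*√5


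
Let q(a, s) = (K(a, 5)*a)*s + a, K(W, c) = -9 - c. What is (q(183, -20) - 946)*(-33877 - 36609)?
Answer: -3557921822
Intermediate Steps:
q(a, s) = a - 14*a*s (q(a, s) = ((-9 - 1*5)*a)*s + a = ((-9 - 5)*a)*s + a = (-14*a)*s + a = -14*a*s + a = a - 14*a*s)
(q(183, -20) - 946)*(-33877 - 36609) = (183*(1 - 14*(-20)) - 946)*(-33877 - 36609) = (183*(1 + 280) - 946)*(-70486) = (183*281 - 946)*(-70486) = (51423 - 946)*(-70486) = 50477*(-70486) = -3557921822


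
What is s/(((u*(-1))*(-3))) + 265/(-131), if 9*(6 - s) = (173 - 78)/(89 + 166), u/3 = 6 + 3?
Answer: -9494150/4870449 ≈ -1.9493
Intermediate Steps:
u = 27 (u = 3*(6 + 3) = 3*9 = 27)
s = 2735/459 (s = 6 - (173 - 78)/(9*(89 + 166)) = 6 - 95/(9*255) = 6 - 1/9*19/51 = 6 - 19/459 = 2735/459 ≈ 5.9586)
s/(((u*(-1))*(-3))) + 265/(-131) = 2735/(459*(((27*(-1))*(-3)))) + 265/(-131) = 2735/(459*((-27*(-3)))) + 265*(-1/131) = (2735/459)/81 - 265/131 = (2735/459)*(1/81) - 265/131 = 2735/37179 - 265/131 = -9494150/4870449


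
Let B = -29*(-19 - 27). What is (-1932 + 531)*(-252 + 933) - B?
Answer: -955415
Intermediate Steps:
B = 1334 (B = -29*(-46) = 1334)
(-1932 + 531)*(-252 + 933) - B = (-1932 + 531)*(-252 + 933) - 1*1334 = -1401*681 - 1334 = -954081 - 1334 = -955415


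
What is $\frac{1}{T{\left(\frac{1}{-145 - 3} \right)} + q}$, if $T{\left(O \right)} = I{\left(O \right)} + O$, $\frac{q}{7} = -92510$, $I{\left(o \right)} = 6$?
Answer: $- \frac{148}{95839473} \approx -1.5442 \cdot 10^{-6}$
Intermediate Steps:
$q = -647570$ ($q = 7 \left(-92510\right) = -647570$)
$T{\left(O \right)} = 6 + O$
$\frac{1}{T{\left(\frac{1}{-145 - 3} \right)} + q} = \frac{1}{\left(6 + \frac{1}{-145 - 3}\right) - 647570} = \frac{1}{\left(6 + \frac{1}{-148}\right) - 647570} = \frac{1}{\left(6 - \frac{1}{148}\right) - 647570} = \frac{1}{\frac{887}{148} - 647570} = \frac{1}{- \frac{95839473}{148}} = - \frac{148}{95839473}$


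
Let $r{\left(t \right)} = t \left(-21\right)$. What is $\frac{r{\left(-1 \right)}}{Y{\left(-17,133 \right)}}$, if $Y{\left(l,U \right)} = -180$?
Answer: $- \frac{7}{60} \approx -0.11667$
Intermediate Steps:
$r{\left(t \right)} = - 21 t$
$\frac{r{\left(-1 \right)}}{Y{\left(-17,133 \right)}} = \frac{\left(-21\right) \left(-1\right)}{-180} = 21 \left(- \frac{1}{180}\right) = - \frac{7}{60}$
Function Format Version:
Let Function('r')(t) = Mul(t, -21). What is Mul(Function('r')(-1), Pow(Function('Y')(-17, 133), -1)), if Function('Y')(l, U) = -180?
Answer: Rational(-7, 60) ≈ -0.11667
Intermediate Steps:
Function('r')(t) = Mul(-21, t)
Mul(Function('r')(-1), Pow(Function('Y')(-17, 133), -1)) = Mul(Mul(-21, -1), Pow(-180, -1)) = Mul(21, Rational(-1, 180)) = Rational(-7, 60)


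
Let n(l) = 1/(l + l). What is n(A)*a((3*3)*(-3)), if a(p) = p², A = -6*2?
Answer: -243/8 ≈ -30.375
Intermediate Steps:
A = -12
n(l) = 1/(2*l)
n(A)*a((3*3)*(-3)) = ((½)/(-12))*((3*3)*(-3))² = ((½)*(-1/12))*(9*(-3))² = -1/24*(-27)² = -1/24*729 = -243/8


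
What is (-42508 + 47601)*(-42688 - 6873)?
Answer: -252414173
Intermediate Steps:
(-42508 + 47601)*(-42688 - 6873) = 5093*(-49561) = -252414173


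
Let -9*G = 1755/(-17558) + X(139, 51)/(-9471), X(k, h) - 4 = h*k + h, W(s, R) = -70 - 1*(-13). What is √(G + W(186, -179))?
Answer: I*√14162350217063988786/498875454 ≈ 7.5435*I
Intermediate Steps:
W(s, R) = -57 (W(s, R) = -70 + 13 = -57)
X(k, h) = 4 + h + h*k (X(k, h) = 4 + (h*k + h) = 4 + (h + h*k) = 4 + h + h*k)
G = 142055957/1496626362 (G = -(1755/(-17558) + (4 + 51 + 51*139)/(-9471))/9 = -(1755*(-1/17558) + (4 + 51 + 7089)*(-1/9471))/9 = -(-1755/17558 + 7144*(-1/9471))/9 = -(-1755/17558 - 7144/9471)/9 = -⅑*(-142055957/166291818) = 142055957/1496626362 ≈ 0.094917)
√(G + W(186, -179)) = √(142055957/1496626362 - 57) = √(-85165646677/1496626362) = I*√14162350217063988786/498875454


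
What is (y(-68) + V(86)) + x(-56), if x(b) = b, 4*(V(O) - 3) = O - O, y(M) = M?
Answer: -121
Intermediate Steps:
V(O) = 3 (V(O) = 3 + (O - O)/4 = 3 + (1/4)*0 = 3 + 0 = 3)
(y(-68) + V(86)) + x(-56) = (-68 + 3) - 56 = -65 - 56 = -121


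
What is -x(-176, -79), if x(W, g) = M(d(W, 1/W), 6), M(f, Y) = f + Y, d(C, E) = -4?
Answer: -2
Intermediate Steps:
M(f, Y) = Y + f
x(W, g) = 2 (x(W, g) = 6 - 4 = 2)
-x(-176, -79) = -1*2 = -2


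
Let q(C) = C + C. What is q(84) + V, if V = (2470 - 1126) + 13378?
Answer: 14890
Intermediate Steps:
q(C) = 2*C
V = 14722 (V = 1344 + 13378 = 14722)
q(84) + V = 2*84 + 14722 = 168 + 14722 = 14890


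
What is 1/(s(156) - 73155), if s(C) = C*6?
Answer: -1/72219 ≈ -1.3847e-5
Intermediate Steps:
s(C) = 6*C
1/(s(156) - 73155) = 1/(6*156 - 73155) = 1/(936 - 73155) = 1/(-72219) = -1/72219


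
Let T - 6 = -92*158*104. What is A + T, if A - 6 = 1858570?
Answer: 346838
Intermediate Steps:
A = 1858576 (A = 6 + 1858570 = 1858576)
T = -1511738 (T = 6 - 92*158*104 = 6 - 14536*104 = 6 - 1511744 = -1511738)
A + T = 1858576 - 1511738 = 346838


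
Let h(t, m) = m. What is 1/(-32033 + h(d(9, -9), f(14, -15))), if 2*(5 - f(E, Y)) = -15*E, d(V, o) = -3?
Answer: -1/31923 ≈ -3.1325e-5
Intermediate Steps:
f(E, Y) = 5 + 15*E/2 (f(E, Y) = 5 - (-15)*E/2 = 5 + 15*E/2)
1/(-32033 + h(d(9, -9), f(14, -15))) = 1/(-32033 + (5 + (15/2)*14)) = 1/(-32033 + (5 + 105)) = 1/(-32033 + 110) = 1/(-31923) = -1/31923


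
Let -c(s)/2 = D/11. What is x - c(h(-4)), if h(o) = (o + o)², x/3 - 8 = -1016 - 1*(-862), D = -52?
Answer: -4922/11 ≈ -447.45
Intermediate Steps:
x = -438 (x = 24 + 3*(-1016 - 1*(-862)) = 24 + 3*(-1016 + 862) = 24 + 3*(-154) = 24 - 462 = -438)
h(o) = 4*o² (h(o) = (2*o)² = 4*o²)
c(s) = 104/11 (c(s) = -(-104)/11 = -2*(-52/11) = 104/11)
x - c(h(-4)) = -438 - 1*104/11 = -438 - 104/11 = -4922/11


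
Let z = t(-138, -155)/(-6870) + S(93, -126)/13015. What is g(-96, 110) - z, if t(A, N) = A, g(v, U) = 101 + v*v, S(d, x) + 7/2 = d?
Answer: 55537265061/5960870 ≈ 9317.0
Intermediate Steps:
S(d, x) = -7/2 + d
g(v, U) = 101 + v**2
z = 160729/5960870 (z = -138/(-6870) + (-7/2 + 93)/13015 = -138*(-1/6870) + (179/2)*(1/13015) = 23/1145 + 179/26030 = 160729/5960870 ≈ 0.026964)
g(-96, 110) - z = (101 + (-96)**2) - 1*160729/5960870 = (101 + 9216) - 160729/5960870 = 9317 - 160729/5960870 = 55537265061/5960870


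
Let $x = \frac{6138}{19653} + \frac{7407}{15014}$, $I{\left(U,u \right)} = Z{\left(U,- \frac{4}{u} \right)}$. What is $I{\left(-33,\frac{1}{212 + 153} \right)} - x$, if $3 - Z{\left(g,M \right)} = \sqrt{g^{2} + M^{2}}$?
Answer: $\frac{215828241}{98356714} - \sqrt{2132689} \approx -1458.2$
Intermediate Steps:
$Z{\left(g,M \right)} = 3 - \sqrt{M^{2} + g^{2}}$ ($Z{\left(g,M \right)} = 3 - \sqrt{g^{2} + M^{2}} = 3 - \sqrt{M^{2} + g^{2}}$)
$I{\left(U,u \right)} = 3 - \sqrt{U^{2} + \frac{16}{u^{2}}}$ ($I{\left(U,u \right)} = 3 - \sqrt{\left(- \frac{4}{u}\right)^{2} + U^{2}} = 3 - \sqrt{\frac{16}{u^{2}} + U^{2}} = 3 - \sqrt{U^{2} + \frac{16}{u^{2}}}$)
$x = \frac{79241901}{98356714}$ ($x = 6138 \cdot \frac{1}{19653} + 7407 \cdot \frac{1}{15014} = \frac{2046}{6551} + \frac{7407}{15014} = \frac{79241901}{98356714} \approx 0.80566$)
$I{\left(-33,\frac{1}{212 + 153} \right)} - x = \left(3 - \sqrt{\left(-33\right)^{2} + \frac{16}{\frac{1}{\left(212 + 153\right)^{2}}}}\right) - \frac{79241901}{98356714} = \left(3 - \sqrt{1089 + \frac{16}{\frac{1}{133225}}}\right) - \frac{79241901}{98356714} = \left(3 - \sqrt{1089 + 16 \frac{1}{(\frac{1}{365})^{2}}}\right) - \frac{79241901}{98356714} = \left(3 - \sqrt{1089 + 16 \cdot 133225}\right) - \frac{79241901}{98356714} = \left(3 - \sqrt{1089 + 2131600}\right) - \frac{79241901}{98356714} = \left(3 - \sqrt{2132689}\right) - \frac{79241901}{98356714} = \frac{215828241}{98356714} - \sqrt{2132689}$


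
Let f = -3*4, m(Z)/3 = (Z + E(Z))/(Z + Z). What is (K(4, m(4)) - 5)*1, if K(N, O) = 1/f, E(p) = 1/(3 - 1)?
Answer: -61/12 ≈ -5.0833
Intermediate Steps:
E(p) = ½ (E(p) = 1/2 = ½)
m(Z) = 3*(½ + Z)/(2*Z) (m(Z) = 3*((Z + ½)/(Z + Z)) = 3*((½ + Z)/((2*Z))) = 3*((½ + Z)*(1/(2*Z))) = 3*((½ + Z)/(2*Z)) = 3*(½ + Z)/(2*Z))
f = -12 (f = -1*12 = -12)
K(N, O) = -1/12 (K(N, O) = 1/(-12) = -1/12)
(K(4, m(4)) - 5)*1 = (-1/12 - 5)*1 = -61/12*1 = -61/12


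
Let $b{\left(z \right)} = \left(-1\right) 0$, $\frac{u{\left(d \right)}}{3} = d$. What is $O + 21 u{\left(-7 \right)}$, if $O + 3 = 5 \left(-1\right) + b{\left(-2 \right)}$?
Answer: $-449$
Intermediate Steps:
$u{\left(d \right)} = 3 d$
$b{\left(z \right)} = 0$
$O = -8$ ($O = -3 + \left(5 \left(-1\right) + 0\right) = -3 + \left(-5 + 0\right) = -3 - 5 = -8$)
$O + 21 u{\left(-7 \right)} = -8 + 21 \cdot 3 \left(-7\right) = -8 + 21 \left(-21\right) = -8 - 441 = -449$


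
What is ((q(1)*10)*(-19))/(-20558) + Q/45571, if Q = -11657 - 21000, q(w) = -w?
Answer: -17895292/24653911 ≈ -0.72586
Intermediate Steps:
Q = -32657
((q(1)*10)*(-19))/(-20558) + Q/45571 = ((-1*1*10)*(-19))/(-20558) - 32657/45571 = (-1*10*(-19))*(-1/20558) - 32657*1/45571 = -10*(-19)*(-1/20558) - 32657/45571 = 190*(-1/20558) - 32657/45571 = -5/541 - 32657/45571 = -17895292/24653911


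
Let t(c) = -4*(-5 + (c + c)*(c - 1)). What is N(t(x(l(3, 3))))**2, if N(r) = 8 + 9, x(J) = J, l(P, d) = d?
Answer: 289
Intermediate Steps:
t(c) = 20 - 8*c*(-1 + c) (t(c) = -4*(-5 + (2*c)*(-1 + c)) = -4*(-5 + 2*c*(-1 + c)) = 20 - 8*c*(-1 + c))
N(r) = 17
N(t(x(l(3, 3))))**2 = 17**2 = 289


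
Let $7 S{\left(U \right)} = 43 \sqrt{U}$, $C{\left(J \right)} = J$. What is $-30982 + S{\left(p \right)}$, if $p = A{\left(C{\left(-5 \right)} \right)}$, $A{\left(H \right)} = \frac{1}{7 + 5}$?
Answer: $-30982 + \frac{43 \sqrt{3}}{42} \approx -30980.0$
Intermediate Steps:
$A{\left(H \right)} = \frac{1}{12}$
$p = \frac{1}{12} \approx 0.083333$
$S{\left(U \right)} = \frac{43 \sqrt{U}}{7}$
$-30982 + S{\left(p \right)} = -30982 + \frac{43}{7 \cdot 2 \sqrt{3}} = -30982 + \frac{43 \frac{\sqrt{3}}{6}}{7} = -30982 + \frac{43 \sqrt{3}}{42}$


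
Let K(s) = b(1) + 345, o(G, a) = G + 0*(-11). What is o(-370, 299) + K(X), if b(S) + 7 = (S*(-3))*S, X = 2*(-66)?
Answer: -35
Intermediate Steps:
X = -132
b(S) = -7 - 3*S² (b(S) = -7 + (S*(-3))*S = -7 + (-3*S)*S = -7 - 3*S²)
o(G, a) = G (o(G, a) = G + 0 = G)
K(s) = 335 (K(s) = (-7 - 3*1²) + 345 = (-7 - 3*1) + 345 = (-7 - 3) + 345 = -10 + 345 = 335)
o(-370, 299) + K(X) = -370 + 335 = -35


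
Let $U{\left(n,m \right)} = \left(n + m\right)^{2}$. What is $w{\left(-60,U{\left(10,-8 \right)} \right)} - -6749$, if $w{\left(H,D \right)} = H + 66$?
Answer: $6755$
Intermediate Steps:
$U{\left(n,m \right)} = \left(m + n\right)^{2}$
$w{\left(H,D \right)} = 66 + H$
$w{\left(-60,U{\left(10,-8 \right)} \right)} - -6749 = \left(66 - 60\right) - -6749 = 6 + 6749 = 6755$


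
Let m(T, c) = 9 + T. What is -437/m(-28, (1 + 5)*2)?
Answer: 23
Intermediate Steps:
-437/m(-28, (1 + 5)*2) = -437/(9 - 28) = -437/(-19) = -437*(-1/19) = 23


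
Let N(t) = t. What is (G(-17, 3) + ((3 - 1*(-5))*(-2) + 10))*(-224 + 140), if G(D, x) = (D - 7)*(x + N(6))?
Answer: 18648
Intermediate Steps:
G(D, x) = (-7 + D)*(6 + x) (G(D, x) = (D - 7)*(x + 6) = (-7 + D)*(6 + x))
(G(-17, 3) + ((3 - 1*(-5))*(-2) + 10))*(-224 + 140) = ((-42 - 7*3 + 6*(-17) - 17*3) + ((3 - 1*(-5))*(-2) + 10))*(-224 + 140) = ((-42 - 21 - 102 - 51) + ((3 + 5)*(-2) + 10))*(-84) = (-216 + (8*(-2) + 10))*(-84) = (-216 + (-16 + 10))*(-84) = (-216 - 6)*(-84) = -222*(-84) = 18648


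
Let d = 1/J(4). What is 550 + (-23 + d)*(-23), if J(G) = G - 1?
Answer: 3214/3 ≈ 1071.3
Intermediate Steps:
J(G) = -1 + G
d = ⅓ (d = 1/(-1 + 4) = 1/3 = ⅓ ≈ 0.33333)
550 + (-23 + d)*(-23) = 550 + (-23 + ⅓)*(-23) = 550 - 68/3*(-23) = 550 + 1564/3 = 3214/3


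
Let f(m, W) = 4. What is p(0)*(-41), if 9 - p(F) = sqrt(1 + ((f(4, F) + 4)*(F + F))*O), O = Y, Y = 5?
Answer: -328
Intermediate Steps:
O = 5
p(F) = 9 - sqrt(1 + 80*F) (p(F) = 9 - sqrt(1 + ((4 + 4)*(F + F))*5) = 9 - sqrt(1 + (8*(2*F))*5) = 9 - sqrt(1 + (16*F)*5) = 9 - sqrt(1 + 80*F))
p(0)*(-41) = (9 - sqrt(1 + 80*0))*(-41) = (9 - sqrt(1 + 0))*(-41) = (9 - sqrt(1))*(-41) = (9 - 1*1)*(-41) = (9 - 1)*(-41) = 8*(-41) = -328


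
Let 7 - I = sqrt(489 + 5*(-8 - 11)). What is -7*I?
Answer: -49 + 7*sqrt(394) ≈ 89.946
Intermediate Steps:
I = 7 - sqrt(394) (I = 7 - sqrt(489 + 5*(-8 - 11)) = 7 - sqrt(489 + 5*(-19)) = 7 - sqrt(489 - 95) = 7 - sqrt(394) ≈ -12.849)
-7*I = -7*(7 - sqrt(394)) = -49 + 7*sqrt(394)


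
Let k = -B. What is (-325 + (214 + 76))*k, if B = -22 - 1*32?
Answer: -1890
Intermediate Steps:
B = -54 (B = -22 - 32 = -54)
k = 54 (k = -1*(-54) = 54)
(-325 + (214 + 76))*k = (-325 + (214 + 76))*54 = (-325 + 290)*54 = -35*54 = -1890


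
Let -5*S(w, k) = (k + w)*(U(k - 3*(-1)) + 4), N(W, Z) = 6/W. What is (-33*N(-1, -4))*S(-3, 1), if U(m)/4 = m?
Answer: 1584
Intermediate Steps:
U(m) = 4*m
S(w, k) = -(16 + 4*k)*(k + w)/5 (S(w, k) = -(k + w)*(4*(k - 3*(-1)) + 4)/5 = -(k + w)*(4*(k + 3) + 4)/5 = -(k + w)*(4*(3 + k) + 4)/5 = -(k + w)*((12 + 4*k) + 4)/5 = -(k + w)*(16 + 4*k)/5 = -(16 + 4*k)*(k + w)/5)
(-33*N(-1, -4))*S(-3, 1) = (-198/(-1))*(-16/5*1 - 16/5*(-3) - ⅘*1² - ⅘*1*(-3)) = (-198*(-1))*(-16/5 + 48/5 - ⅘*1 + 12/5) = (-33*(-6))*(-16/5 + 48/5 - ⅘ + 12/5) = 198*8 = 1584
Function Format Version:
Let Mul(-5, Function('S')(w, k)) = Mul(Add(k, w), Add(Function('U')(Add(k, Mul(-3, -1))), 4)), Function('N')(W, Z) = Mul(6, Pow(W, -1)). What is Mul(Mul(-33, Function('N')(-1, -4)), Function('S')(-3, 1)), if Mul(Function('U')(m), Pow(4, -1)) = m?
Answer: 1584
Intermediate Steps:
Function('U')(m) = Mul(4, m)
Function('S')(w, k) = Mul(Rational(-1, 5), Add(16, Mul(4, k)), Add(k, w)) (Function('S')(w, k) = Mul(Rational(-1, 5), Mul(Add(k, w), Add(Mul(4, Add(k, Mul(-3, -1))), 4))) = Mul(Rational(-1, 5), Mul(Add(k, w), Add(Mul(4, Add(k, 3)), 4))) = Mul(Rational(-1, 5), Mul(Add(k, w), Add(Mul(4, Add(3, k)), 4))) = Mul(Rational(-1, 5), Mul(Add(k, w), Add(Add(12, Mul(4, k)), 4))) = Mul(Rational(-1, 5), Mul(Add(k, w), Add(16, Mul(4, k)))) = Mul(Rational(-1, 5), Mul(Add(16, Mul(4, k)), Add(k, w))) = Mul(Rational(-1, 5), Add(16, Mul(4, k)), Add(k, w)))
Mul(Mul(-33, Function('N')(-1, -4)), Function('S')(-3, 1)) = Mul(Mul(-33, Mul(6, Pow(-1, -1))), Add(Mul(Rational(-16, 5), 1), Mul(Rational(-16, 5), -3), Mul(Rational(-4, 5), Pow(1, 2)), Mul(Rational(-4, 5), 1, -3))) = Mul(Mul(-33, Mul(6, -1)), Add(Rational(-16, 5), Rational(48, 5), Mul(Rational(-4, 5), 1), Rational(12, 5))) = Mul(Mul(-33, -6), Add(Rational(-16, 5), Rational(48, 5), Rational(-4, 5), Rational(12, 5))) = Mul(198, 8) = 1584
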